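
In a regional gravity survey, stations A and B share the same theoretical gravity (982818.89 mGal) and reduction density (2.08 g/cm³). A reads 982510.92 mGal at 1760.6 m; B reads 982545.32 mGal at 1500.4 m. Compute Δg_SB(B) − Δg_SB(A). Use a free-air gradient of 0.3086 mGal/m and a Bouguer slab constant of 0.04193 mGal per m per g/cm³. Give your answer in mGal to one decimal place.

Δg_SB(A) = 982510.92 − 982818.89 + 0.3086×1760.6 − 0.04193×2.08×1760.6 = 81.80 mGal
Δg_SB(B) = 982545.32 − 982818.89 + 0.3086×1500.4 − 0.04193×2.08×1500.4 = 58.60 mGal
Difference = 58.60 − (81.80) = -23.20 mGal

-23.2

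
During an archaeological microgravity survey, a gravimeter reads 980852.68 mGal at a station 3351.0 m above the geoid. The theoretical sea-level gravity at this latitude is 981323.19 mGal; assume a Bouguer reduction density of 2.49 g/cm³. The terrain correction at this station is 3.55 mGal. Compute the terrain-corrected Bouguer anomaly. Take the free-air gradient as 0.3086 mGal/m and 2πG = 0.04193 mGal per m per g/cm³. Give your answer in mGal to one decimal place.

Free-air correction = 0.3086 × 3351.0 = 1034.12 mGal
Free-air anomaly = 980852.68 − 981323.19 + (1034.12) = 563.61 mGal
Bouguer slab correction = 0.04193 × 2.49 × 3351.0 = 349.86 mGal
Simple Bouguer anomaly = 563.61 − (349.86) = 213.75 mGal
Complete Bouguer anomaly = 213.75 + 3.55 = 217.30 mGal

217.3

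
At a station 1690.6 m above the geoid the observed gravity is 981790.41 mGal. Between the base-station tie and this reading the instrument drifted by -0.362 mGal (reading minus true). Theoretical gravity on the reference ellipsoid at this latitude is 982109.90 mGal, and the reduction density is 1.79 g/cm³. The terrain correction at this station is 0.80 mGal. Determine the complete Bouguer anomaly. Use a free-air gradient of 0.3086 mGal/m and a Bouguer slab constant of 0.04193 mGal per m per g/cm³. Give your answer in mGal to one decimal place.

Drift-corrected reading = 981790.41 − (-0.362) = 981790.772 mGal
Free-air correction = 0.3086 × 1690.6 = 521.72 mGal
Free-air anomaly = 981790.772 − 982109.90 + (521.72) = 202.592 mGal
Bouguer slab correction = 0.04193 × 1.79 × 1690.6 = 126.89 mGal
Simple Bouguer anomaly = 202.592 − (126.89) = 75.702 mGal
Complete Bouguer anomaly = 75.702 + 0.80 = 76.502 mGal

76.5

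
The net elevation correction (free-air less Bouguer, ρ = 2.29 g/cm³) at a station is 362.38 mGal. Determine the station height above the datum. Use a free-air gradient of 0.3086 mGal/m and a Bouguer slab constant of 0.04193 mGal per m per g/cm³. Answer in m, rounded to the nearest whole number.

Combined gradient = 0.3086 − 0.04193 × 2.29 = 0.2125803 mGal/m
h = 362.38 / 0.2125803 = 1704.67 m

1705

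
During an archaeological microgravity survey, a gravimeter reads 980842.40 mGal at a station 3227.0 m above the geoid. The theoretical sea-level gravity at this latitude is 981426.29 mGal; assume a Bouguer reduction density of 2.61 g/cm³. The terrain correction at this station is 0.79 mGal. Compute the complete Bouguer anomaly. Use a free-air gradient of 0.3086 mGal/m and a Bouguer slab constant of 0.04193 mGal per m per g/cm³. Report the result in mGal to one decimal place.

Free-air correction = 0.3086 × 3227.0 = 995.85 mGal
Free-air anomaly = 980842.40 − 981426.29 + (995.85) = 411.96 mGal
Bouguer slab correction = 0.04193 × 2.61 × 3227.0 = 353.15 mGal
Simple Bouguer anomaly = 411.96 − (353.15) = 58.81 mGal
Complete Bouguer anomaly = 58.81 + 0.79 = 59.60 mGal

59.6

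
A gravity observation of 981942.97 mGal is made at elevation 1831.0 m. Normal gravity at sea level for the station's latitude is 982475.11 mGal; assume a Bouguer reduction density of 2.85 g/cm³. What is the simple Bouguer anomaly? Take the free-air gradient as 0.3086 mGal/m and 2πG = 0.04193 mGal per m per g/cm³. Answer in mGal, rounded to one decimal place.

Free-air correction = 0.3086 × 1831.0 = 565.05 mGal
Free-air anomaly = 981942.97 − 982475.11 + (565.05) = 32.91 mGal
Bouguer slab correction = 0.04193 × 2.85 × 1831.0 = 218.81 mGal
Simple Bouguer anomaly = 32.91 − (218.81) = -185.90 mGal

-185.9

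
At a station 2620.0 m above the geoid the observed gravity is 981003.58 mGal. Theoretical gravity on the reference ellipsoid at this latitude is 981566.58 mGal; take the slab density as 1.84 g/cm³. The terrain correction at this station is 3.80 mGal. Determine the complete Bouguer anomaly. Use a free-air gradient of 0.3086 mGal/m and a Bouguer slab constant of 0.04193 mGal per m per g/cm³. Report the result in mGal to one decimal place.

47.2

Free-air correction = 0.3086 × 2620.0 = 808.53 mGal
Free-air anomaly = 981003.58 − 981566.58 + (808.53) = 245.53 mGal
Bouguer slab correction = 0.04193 × 1.84 × 2620.0 = 202.14 mGal
Simple Bouguer anomaly = 245.53 − (202.14) = 43.39 mGal
Complete Bouguer anomaly = 43.39 + 3.80 = 47.19 mGal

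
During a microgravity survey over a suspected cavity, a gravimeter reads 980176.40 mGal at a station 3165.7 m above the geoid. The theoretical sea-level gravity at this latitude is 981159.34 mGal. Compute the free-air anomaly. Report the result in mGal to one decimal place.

Free-air correction = 0.3086 × 3165.7 = 976.94 mGal
Free-air anomaly = 980176.40 − 981159.34 + (976.94) = -6.00 mGal

-6.0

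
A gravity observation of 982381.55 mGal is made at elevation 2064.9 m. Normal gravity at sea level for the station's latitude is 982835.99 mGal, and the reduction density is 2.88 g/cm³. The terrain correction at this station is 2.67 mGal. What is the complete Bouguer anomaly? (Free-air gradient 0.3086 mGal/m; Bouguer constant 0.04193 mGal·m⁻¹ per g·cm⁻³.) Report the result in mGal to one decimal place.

-63.9

Free-air correction = 0.3086 × 2064.9 = 637.23 mGal
Free-air anomaly = 982381.55 − 982835.99 + (637.23) = 182.79 mGal
Bouguer slab correction = 0.04193 × 2.88 × 2064.9 = 249.35 mGal
Simple Bouguer anomaly = 182.79 − (249.35) = -66.56 mGal
Complete Bouguer anomaly = -66.56 + 2.67 = -63.89 mGal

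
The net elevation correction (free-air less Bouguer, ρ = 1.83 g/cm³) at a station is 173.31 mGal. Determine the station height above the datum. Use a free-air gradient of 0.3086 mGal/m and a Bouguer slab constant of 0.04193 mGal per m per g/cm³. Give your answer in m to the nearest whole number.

Combined gradient = 0.3086 − 0.04193 × 1.83 = 0.2318681 mGal/m
h = 173.31 / 0.2318681 = 747.45 m

747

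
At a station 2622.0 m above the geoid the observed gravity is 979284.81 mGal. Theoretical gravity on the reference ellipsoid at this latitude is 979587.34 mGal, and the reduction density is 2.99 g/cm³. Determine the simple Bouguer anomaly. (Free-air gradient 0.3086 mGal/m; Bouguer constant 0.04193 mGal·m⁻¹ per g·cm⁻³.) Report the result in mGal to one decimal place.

Free-air correction = 0.3086 × 2622.0 = 809.15 mGal
Free-air anomaly = 979284.81 − 979587.34 + (809.15) = 506.62 mGal
Bouguer slab correction = 0.04193 × 2.99 × 2622.0 = 328.72 mGal
Simple Bouguer anomaly = 506.62 − (328.72) = 177.90 mGal

177.9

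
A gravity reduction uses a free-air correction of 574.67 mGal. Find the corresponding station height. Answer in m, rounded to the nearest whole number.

1862

h = 574.67 / 0.3086 = 1862.18 m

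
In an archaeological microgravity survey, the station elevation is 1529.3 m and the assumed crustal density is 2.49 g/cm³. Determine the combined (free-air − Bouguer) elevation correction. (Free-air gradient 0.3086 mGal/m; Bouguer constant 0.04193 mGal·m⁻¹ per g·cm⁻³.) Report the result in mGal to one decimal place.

312.3

Combined gradient = 0.3086 − 0.04193 × 2.49 = 0.2041943 mGal/m
Combined elevation correction = 0.2041943 × 1529.3 = 312.3 mGal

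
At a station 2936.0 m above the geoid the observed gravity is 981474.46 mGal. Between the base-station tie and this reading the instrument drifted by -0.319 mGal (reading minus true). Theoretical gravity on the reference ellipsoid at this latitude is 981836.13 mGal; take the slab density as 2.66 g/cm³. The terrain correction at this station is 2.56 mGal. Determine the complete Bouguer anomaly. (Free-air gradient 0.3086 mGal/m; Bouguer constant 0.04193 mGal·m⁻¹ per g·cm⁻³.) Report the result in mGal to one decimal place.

219.8

Drift-corrected reading = 981474.46 − (-0.319) = 981474.779 mGal
Free-air correction = 0.3086 × 2936.0 = 906.05 mGal
Free-air anomaly = 981474.779 − 981836.13 + (906.05) = 544.699 mGal
Bouguer slab correction = 0.04193 × 2.66 × 2936.0 = 327.46 mGal
Simple Bouguer anomaly = 544.699 − (327.46) = 217.239 mGal
Complete Bouguer anomaly = 217.239 + 2.56 = 219.799 mGal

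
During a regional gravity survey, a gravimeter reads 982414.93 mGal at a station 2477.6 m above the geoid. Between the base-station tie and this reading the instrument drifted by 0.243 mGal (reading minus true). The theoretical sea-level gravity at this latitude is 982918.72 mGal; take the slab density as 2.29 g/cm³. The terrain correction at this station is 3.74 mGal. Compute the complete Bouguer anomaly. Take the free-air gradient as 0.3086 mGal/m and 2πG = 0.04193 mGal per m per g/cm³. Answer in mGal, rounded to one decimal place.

26.4

Drift-corrected reading = 982414.93 − (0.243) = 982414.687 mGal
Free-air correction = 0.3086 × 2477.6 = 764.59 mGal
Free-air anomaly = 982414.687 − 982918.72 + (764.59) = 260.557 mGal
Bouguer slab correction = 0.04193 × 2.29 × 2477.6 = 237.90 mGal
Simple Bouguer anomaly = 260.557 − (237.90) = 22.657 mGal
Complete Bouguer anomaly = 22.657 + 3.74 = 26.397 mGal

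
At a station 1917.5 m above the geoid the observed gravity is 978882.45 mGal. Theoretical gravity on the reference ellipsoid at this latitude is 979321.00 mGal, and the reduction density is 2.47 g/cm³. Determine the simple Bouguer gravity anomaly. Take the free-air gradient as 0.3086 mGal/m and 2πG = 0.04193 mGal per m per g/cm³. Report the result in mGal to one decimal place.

Free-air correction = 0.3086 × 1917.5 = 591.74 mGal
Free-air anomaly = 978882.45 − 979321.00 + (591.74) = 153.19 mGal
Bouguer slab correction = 0.04193 × 2.47 × 1917.5 = 198.59 mGal
Simple Bouguer anomaly = 153.19 − (198.59) = -45.40 mGal

-45.4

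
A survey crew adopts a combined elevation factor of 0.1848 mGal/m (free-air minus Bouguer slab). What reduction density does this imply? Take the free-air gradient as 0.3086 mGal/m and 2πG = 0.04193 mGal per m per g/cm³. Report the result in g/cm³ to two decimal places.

0.1848 = 0.3086 − 0.04193 × ρ
ρ = (0.3086 − 0.1848) / 0.04193 = 2.95 g/cm³

2.95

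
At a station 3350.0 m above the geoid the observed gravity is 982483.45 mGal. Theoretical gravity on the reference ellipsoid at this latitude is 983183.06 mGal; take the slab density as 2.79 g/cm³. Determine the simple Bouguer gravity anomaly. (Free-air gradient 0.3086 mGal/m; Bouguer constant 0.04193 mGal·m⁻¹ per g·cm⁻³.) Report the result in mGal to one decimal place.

Free-air correction = 0.3086 × 3350.0 = 1033.81 mGal
Free-air anomaly = 982483.45 − 983183.06 + (1033.81) = 334.20 mGal
Bouguer slab correction = 0.04193 × 2.79 × 3350.0 = 391.90 mGal
Simple Bouguer anomaly = 334.20 − (391.90) = -57.70 mGal

-57.7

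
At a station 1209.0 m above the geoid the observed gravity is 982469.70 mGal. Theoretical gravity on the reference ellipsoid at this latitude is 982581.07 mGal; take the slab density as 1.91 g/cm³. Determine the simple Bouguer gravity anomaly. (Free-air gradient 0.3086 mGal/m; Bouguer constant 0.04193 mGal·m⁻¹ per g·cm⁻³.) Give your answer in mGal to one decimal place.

Free-air correction = 0.3086 × 1209.0 = 373.10 mGal
Free-air anomaly = 982469.70 − 982581.07 + (373.10) = 261.73 mGal
Bouguer slab correction = 0.04193 × 1.91 × 1209.0 = 96.82 mGal
Simple Bouguer anomaly = 261.73 − (96.82) = 164.91 mGal

164.9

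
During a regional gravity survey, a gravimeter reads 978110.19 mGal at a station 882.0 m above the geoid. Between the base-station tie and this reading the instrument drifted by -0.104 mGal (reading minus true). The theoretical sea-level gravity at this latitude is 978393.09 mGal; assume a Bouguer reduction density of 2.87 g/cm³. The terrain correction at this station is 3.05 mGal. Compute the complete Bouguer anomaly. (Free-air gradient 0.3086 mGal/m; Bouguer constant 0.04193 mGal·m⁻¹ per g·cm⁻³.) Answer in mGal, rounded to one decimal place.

Drift-corrected reading = 978110.19 − (-0.104) = 978110.294 mGal
Free-air correction = 0.3086 × 882.0 = 272.19 mGal
Free-air anomaly = 978110.294 − 978393.09 + (272.19) = -10.606 mGal
Bouguer slab correction = 0.04193 × 2.87 × 882.0 = 106.14 mGal
Simple Bouguer anomaly = -10.606 − (106.14) = -116.746 mGal
Complete Bouguer anomaly = -116.746 + 3.05 = -113.696 mGal

-113.7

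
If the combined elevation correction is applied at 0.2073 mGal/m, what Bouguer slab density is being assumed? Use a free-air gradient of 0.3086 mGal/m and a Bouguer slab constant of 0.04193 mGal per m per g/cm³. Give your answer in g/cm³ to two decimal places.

0.2073 = 0.3086 − 0.04193 × ρ
ρ = (0.3086 − 0.2073) / 0.04193 = 2.42 g/cm³

2.42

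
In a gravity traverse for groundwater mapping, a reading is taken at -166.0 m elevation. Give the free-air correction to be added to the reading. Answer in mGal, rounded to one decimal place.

-51.2

Free-air correction = 0.3086 × -166.0 = -51.2 mGal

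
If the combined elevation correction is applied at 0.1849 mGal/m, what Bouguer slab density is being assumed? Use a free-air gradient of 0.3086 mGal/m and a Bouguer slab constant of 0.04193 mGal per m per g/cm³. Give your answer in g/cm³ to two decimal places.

0.1849 = 0.3086 − 0.04193 × ρ
ρ = (0.3086 − 0.1849) / 0.04193 = 2.95 g/cm³

2.95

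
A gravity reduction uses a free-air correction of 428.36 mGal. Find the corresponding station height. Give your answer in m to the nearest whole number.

h = 428.36 / 0.3086 = 1388.08 m

1388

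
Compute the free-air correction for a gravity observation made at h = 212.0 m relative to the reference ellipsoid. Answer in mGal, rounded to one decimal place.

Free-air correction = 0.3086 × 212.0 = 65.4 mGal

65.4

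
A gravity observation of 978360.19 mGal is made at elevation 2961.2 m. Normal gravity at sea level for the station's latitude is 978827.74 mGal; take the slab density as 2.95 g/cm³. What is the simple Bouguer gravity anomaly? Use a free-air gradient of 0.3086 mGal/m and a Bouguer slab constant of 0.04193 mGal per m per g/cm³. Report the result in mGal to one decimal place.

Free-air correction = 0.3086 × 2961.2 = 913.83 mGal
Free-air anomaly = 978360.19 − 978827.74 + (913.83) = 446.28 mGal
Bouguer slab correction = 0.04193 × 2.95 × 2961.2 = 366.28 mGal
Simple Bouguer anomaly = 446.28 − (366.28) = 80.00 mGal

80.0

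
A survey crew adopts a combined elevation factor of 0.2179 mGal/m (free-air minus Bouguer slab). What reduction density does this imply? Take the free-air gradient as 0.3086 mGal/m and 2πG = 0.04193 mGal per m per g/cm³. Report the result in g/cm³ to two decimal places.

2.16

0.2179 = 0.3086 − 0.04193 × ρ
ρ = (0.3086 − 0.2179) / 0.04193 = 2.16 g/cm³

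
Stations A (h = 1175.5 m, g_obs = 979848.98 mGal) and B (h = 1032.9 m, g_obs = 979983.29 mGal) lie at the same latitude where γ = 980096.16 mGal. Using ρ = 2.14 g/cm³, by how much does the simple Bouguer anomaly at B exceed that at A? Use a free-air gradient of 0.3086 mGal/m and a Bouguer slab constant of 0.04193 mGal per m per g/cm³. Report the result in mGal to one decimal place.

103.1

Δg_SB(A) = 979848.98 − 980096.16 + 0.3086×1175.5 − 0.04193×2.14×1175.5 = 10.10 mGal
Δg_SB(B) = 979983.29 − 980096.16 + 0.3086×1032.9 − 0.04193×2.14×1032.9 = 113.20 mGal
Difference = 113.20 − (10.10) = 103.10 mGal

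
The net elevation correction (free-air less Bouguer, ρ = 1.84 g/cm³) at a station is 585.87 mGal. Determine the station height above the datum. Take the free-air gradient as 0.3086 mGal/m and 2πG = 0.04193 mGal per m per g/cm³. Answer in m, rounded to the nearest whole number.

2531

Combined gradient = 0.3086 − 0.04193 × 1.84 = 0.2314488 mGal/m
h = 585.87 / 0.2314488 = 2531.32 m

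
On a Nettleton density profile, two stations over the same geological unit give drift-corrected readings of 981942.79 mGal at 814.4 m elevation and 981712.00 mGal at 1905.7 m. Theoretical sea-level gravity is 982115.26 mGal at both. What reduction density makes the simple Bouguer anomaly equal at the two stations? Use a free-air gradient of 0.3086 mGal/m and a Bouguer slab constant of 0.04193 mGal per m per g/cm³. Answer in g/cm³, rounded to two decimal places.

2.32

Δg_obs = 981712.00 − 981942.79 = -230.79 mGal over Δh = 1905.7 − 814.4 = 1091.3 m
Equal Bouguer anomalies ⇒ Δg_obs + (0.3086 − 0.04193ρ)·Δh = 0
0.3086 − 0.04193ρ = −Δg_obs/Δh = 0.21148
ρ = (0.3086 − 0.21148) / 0.04193 = 2.32 g/cm³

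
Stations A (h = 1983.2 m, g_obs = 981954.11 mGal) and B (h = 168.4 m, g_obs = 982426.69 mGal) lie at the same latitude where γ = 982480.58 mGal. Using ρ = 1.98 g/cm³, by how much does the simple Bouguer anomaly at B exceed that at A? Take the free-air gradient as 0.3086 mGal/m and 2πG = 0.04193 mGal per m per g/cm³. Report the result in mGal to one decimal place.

Δg_SB(A) = 981954.11 − 982480.58 + 0.3086×1983.2 − 0.04193×1.98×1983.2 = -79.10 mGal
Δg_SB(B) = 982426.69 − 982480.58 + 0.3086×168.4 − 0.04193×1.98×168.4 = -15.90 mGal
Difference = -15.90 − (-79.10) = 63.20 mGal

63.2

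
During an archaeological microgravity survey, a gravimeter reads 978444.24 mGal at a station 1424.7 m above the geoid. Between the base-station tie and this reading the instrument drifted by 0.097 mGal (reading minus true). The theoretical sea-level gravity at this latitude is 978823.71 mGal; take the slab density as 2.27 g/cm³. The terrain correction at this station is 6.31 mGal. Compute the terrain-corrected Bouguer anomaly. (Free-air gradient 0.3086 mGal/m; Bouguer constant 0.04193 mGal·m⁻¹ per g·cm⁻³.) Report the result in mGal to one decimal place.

-69.2

Drift-corrected reading = 978444.24 − (0.097) = 978444.143 mGal
Free-air correction = 0.3086 × 1424.7 = 439.66 mGal
Free-air anomaly = 978444.143 − 978823.71 + (439.66) = 60.093 mGal
Bouguer slab correction = 0.04193 × 2.27 × 1424.7 = 135.60 mGal
Simple Bouguer anomaly = 60.093 − (135.60) = -75.507 mGal
Complete Bouguer anomaly = -75.507 + 6.31 = -69.197 mGal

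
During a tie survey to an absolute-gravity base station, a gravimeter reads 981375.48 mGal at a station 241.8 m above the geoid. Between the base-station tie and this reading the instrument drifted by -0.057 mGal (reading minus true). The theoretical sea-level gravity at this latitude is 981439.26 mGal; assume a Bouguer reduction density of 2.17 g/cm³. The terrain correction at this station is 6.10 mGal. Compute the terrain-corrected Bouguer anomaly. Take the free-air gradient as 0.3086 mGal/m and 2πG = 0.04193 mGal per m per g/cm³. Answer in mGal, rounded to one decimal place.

-5.0

Drift-corrected reading = 981375.48 − (-0.057) = 981375.537 mGal
Free-air correction = 0.3086 × 241.8 = 74.62 mGal
Free-air anomaly = 981375.537 − 981439.26 + (74.62) = 10.897 mGal
Bouguer slab correction = 0.04193 × 2.17 × 241.8 = 22.00 mGal
Simple Bouguer anomaly = 10.897 − (22.00) = -11.103 mGal
Complete Bouguer anomaly = -11.103 + 6.10 = -5.003 mGal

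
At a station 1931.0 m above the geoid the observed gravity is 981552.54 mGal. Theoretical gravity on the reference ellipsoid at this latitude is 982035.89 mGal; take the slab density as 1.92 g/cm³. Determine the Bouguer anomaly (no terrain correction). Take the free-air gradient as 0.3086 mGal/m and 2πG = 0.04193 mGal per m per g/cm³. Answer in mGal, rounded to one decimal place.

-42.9

Free-air correction = 0.3086 × 1931.0 = 595.91 mGal
Free-air anomaly = 981552.54 − 982035.89 + (595.91) = 112.56 mGal
Bouguer slab correction = 0.04193 × 1.92 × 1931.0 = 155.46 mGal
Simple Bouguer anomaly = 112.56 − (155.46) = -42.90 mGal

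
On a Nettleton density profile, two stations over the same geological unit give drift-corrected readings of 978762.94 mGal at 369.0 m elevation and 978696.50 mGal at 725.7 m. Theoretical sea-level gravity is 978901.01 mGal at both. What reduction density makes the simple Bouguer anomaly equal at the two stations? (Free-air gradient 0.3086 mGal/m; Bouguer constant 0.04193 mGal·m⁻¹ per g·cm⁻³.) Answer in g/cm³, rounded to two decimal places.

Δg_obs = 978696.50 − 978762.94 = -66.44 mGal over Δh = 725.7 − 369.0 = 356.7 m
Equal Bouguer anomalies ⇒ Δg_obs + (0.3086 − 0.04193ρ)·Δh = 0
0.3086 − 0.04193ρ = −Δg_obs/Δh = 0.18626
ρ = (0.3086 − 0.18626) / 0.04193 = 2.92 g/cm³

2.92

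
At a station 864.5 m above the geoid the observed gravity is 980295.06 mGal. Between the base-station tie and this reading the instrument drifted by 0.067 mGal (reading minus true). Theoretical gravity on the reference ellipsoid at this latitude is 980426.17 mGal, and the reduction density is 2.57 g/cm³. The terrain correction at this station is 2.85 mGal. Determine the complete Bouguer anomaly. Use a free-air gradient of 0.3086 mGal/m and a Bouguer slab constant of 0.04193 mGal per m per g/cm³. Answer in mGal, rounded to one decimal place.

45.3

Drift-corrected reading = 980295.06 − (0.067) = 980294.993 mGal
Free-air correction = 0.3086 × 864.5 = 266.78 mGal
Free-air anomaly = 980294.993 − 980426.17 + (266.78) = 135.603 mGal
Bouguer slab correction = 0.04193 × 2.57 × 864.5 = 93.16 mGal
Simple Bouguer anomaly = 135.603 − (93.16) = 42.443 mGal
Complete Bouguer anomaly = 42.443 + 2.85 = 45.293 mGal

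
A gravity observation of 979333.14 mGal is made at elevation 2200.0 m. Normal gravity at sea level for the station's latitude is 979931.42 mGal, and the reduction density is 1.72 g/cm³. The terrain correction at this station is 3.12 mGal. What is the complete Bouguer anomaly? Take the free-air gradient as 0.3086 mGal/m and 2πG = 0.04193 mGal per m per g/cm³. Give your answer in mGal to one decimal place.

Free-air correction = 0.3086 × 2200.0 = 678.92 mGal
Free-air anomaly = 979333.14 − 979931.42 + (678.92) = 80.64 mGal
Bouguer slab correction = 0.04193 × 1.72 × 2200.0 = 158.66 mGal
Simple Bouguer anomaly = 80.64 − (158.66) = -78.02 mGal
Complete Bouguer anomaly = -78.02 + 3.12 = -74.90 mGal

-74.9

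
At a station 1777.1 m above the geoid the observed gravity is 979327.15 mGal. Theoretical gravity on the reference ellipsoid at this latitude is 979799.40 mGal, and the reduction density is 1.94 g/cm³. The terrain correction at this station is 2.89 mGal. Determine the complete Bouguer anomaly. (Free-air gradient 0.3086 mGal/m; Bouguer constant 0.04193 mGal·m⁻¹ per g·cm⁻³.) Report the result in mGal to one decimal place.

-65.5

Free-air correction = 0.3086 × 1777.1 = 548.41 mGal
Free-air anomaly = 979327.15 − 979799.40 + (548.41) = 76.16 mGal
Bouguer slab correction = 0.04193 × 1.94 × 1777.1 = 144.56 mGal
Simple Bouguer anomaly = 76.16 − (144.56) = -68.40 mGal
Complete Bouguer anomaly = -68.40 + 2.89 = -65.51 mGal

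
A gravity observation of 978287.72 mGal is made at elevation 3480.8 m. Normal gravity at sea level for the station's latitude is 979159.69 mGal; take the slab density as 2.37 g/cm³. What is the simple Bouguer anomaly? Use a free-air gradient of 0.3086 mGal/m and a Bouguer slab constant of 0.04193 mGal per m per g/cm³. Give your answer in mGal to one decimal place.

Free-air correction = 0.3086 × 3480.8 = 1074.17 mGal
Free-air anomaly = 978287.72 − 979159.69 + (1074.17) = 202.20 mGal
Bouguer slab correction = 0.04193 × 2.37 × 3480.8 = 345.90 mGal
Simple Bouguer anomaly = 202.20 − (345.90) = -143.70 mGal

-143.7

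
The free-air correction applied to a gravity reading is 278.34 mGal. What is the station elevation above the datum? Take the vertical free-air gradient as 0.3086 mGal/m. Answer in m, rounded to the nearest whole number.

902

h = 278.34 / 0.3086 = 901.94 m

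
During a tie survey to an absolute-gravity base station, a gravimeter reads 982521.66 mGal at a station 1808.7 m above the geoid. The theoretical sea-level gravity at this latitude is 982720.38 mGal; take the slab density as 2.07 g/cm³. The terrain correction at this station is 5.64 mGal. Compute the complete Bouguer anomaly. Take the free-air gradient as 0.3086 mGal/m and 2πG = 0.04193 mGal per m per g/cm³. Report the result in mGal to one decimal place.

208.1

Free-air correction = 0.3086 × 1808.7 = 558.16 mGal
Free-air anomaly = 982521.66 − 982720.38 + (558.16) = 359.44 mGal
Bouguer slab correction = 0.04193 × 2.07 × 1808.7 = 156.99 mGal
Simple Bouguer anomaly = 359.44 − (156.99) = 202.45 mGal
Complete Bouguer anomaly = 202.45 + 5.64 = 208.09 mGal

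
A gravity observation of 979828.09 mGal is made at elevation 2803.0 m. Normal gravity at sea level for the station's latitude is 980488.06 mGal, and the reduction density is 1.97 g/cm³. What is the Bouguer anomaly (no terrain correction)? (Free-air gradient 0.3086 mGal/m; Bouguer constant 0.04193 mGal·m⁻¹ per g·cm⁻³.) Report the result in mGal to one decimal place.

-26.5

Free-air correction = 0.3086 × 2803.0 = 865.01 mGal
Free-air anomaly = 979828.09 − 980488.06 + (865.01) = 205.04 mGal
Bouguer slab correction = 0.04193 × 1.97 × 2803.0 = 231.53 mGal
Simple Bouguer anomaly = 205.04 − (231.53) = -26.49 mGal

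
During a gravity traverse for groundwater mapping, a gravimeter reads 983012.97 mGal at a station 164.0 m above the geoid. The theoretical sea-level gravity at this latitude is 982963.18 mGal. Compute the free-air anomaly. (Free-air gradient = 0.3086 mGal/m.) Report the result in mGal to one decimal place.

100.4

Free-air correction = 0.3086 × 164.0 = 50.61 mGal
Free-air anomaly = 983012.97 − 982963.18 + (50.61) = 100.40 mGal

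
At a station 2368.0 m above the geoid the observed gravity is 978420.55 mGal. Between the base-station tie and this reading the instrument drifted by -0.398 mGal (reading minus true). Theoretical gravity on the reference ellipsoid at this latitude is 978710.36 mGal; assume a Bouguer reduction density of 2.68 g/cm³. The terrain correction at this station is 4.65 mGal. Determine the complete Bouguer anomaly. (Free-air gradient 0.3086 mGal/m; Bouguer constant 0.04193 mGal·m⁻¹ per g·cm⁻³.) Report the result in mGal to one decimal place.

Drift-corrected reading = 978420.55 − (-0.398) = 978420.948 mGal
Free-air correction = 0.3086 × 2368.0 = 730.76 mGal
Free-air anomaly = 978420.948 − 978710.36 + (730.76) = 441.348 mGal
Bouguer slab correction = 0.04193 × 2.68 × 2368.0 = 266.10 mGal
Simple Bouguer anomaly = 441.348 − (266.10) = 175.248 mGal
Complete Bouguer anomaly = 175.248 + 4.65 = 179.898 mGal

179.9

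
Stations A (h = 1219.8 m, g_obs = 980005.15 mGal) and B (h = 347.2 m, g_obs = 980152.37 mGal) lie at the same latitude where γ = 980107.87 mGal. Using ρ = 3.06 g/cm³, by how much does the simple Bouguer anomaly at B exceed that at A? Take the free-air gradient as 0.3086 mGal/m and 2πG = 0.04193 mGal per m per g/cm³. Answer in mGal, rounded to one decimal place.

Δg_SB(A) = 980005.15 − 980107.87 + 0.3086×1219.8 − 0.04193×3.06×1219.8 = 117.20 mGal
Δg_SB(B) = 980152.37 − 980107.87 + 0.3086×347.2 − 0.04193×3.06×347.2 = 107.10 mGal
Difference = 107.10 − (117.20) = -10.10 mGal

-10.1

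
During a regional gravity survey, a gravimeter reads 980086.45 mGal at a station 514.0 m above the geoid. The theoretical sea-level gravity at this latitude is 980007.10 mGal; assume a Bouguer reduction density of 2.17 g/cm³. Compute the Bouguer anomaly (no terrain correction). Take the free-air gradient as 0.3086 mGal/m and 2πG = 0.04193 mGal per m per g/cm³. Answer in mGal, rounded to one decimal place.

Free-air correction = 0.3086 × 514.0 = 158.62 mGal
Free-air anomaly = 980086.45 − 980007.10 + (158.62) = 237.97 mGal
Bouguer slab correction = 0.04193 × 2.17 × 514.0 = 46.77 mGal
Simple Bouguer anomaly = 237.97 − (46.77) = 191.20 mGal

191.2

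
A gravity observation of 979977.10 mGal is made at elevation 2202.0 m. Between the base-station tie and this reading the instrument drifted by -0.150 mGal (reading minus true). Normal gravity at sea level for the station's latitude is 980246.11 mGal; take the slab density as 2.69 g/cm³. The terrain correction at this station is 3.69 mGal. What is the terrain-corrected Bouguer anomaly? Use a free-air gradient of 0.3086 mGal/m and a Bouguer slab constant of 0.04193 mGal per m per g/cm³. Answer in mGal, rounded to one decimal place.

166.0

Drift-corrected reading = 979977.10 − (-0.150) = 979977.250 mGal
Free-air correction = 0.3086 × 2202.0 = 679.54 mGal
Free-air anomaly = 979977.250 − 980246.11 + (679.54) = 410.680 mGal
Bouguer slab correction = 0.04193 × 2.69 × 2202.0 = 248.37 mGal
Simple Bouguer anomaly = 410.680 − (248.37) = 162.310 mGal
Complete Bouguer anomaly = 162.310 + 3.69 = 166.000 mGal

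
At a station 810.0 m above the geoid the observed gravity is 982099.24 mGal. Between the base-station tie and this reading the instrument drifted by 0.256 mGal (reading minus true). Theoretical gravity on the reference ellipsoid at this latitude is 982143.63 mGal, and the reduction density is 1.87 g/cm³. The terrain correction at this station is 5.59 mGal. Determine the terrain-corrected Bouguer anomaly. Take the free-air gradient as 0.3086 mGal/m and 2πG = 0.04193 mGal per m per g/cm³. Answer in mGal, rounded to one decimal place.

Drift-corrected reading = 982099.24 − (0.256) = 982098.984 mGal
Free-air correction = 0.3086 × 810.0 = 249.97 mGal
Free-air anomaly = 982098.984 − 982143.63 + (249.97) = 205.324 mGal
Bouguer slab correction = 0.04193 × 1.87 × 810.0 = 63.51 mGal
Simple Bouguer anomaly = 205.324 − (63.51) = 141.814 mGal
Complete Bouguer anomaly = 141.814 + 5.59 = 147.404 mGal

147.4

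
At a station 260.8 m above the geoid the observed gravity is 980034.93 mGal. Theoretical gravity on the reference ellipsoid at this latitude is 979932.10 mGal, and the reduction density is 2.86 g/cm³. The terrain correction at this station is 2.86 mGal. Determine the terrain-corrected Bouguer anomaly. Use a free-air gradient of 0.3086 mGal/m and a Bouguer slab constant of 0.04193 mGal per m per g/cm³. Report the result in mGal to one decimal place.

Free-air correction = 0.3086 × 260.8 = 80.48 mGal
Free-air anomaly = 980034.93 − 979932.10 + (80.48) = 183.31 mGal
Bouguer slab correction = 0.04193 × 2.86 × 260.8 = 31.28 mGal
Simple Bouguer anomaly = 183.31 − (31.28) = 152.03 mGal
Complete Bouguer anomaly = 152.03 + 2.86 = 154.89 mGal

154.9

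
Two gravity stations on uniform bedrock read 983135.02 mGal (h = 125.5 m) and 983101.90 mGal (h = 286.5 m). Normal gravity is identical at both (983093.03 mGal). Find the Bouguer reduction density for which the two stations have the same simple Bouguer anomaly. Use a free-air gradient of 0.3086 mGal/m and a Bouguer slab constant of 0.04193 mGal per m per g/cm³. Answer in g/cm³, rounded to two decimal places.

Δg_obs = 983101.90 − 983135.02 = -33.12 mGal over Δh = 286.5 − 125.5 = 161.0 m
Equal Bouguer anomalies ⇒ Δg_obs + (0.3086 − 0.04193ρ)·Δh = 0
0.3086 − 0.04193ρ = −Δg_obs/Δh = 0.20571
ρ = (0.3086 − 0.20571) / 0.04193 = 2.45 g/cm³

2.45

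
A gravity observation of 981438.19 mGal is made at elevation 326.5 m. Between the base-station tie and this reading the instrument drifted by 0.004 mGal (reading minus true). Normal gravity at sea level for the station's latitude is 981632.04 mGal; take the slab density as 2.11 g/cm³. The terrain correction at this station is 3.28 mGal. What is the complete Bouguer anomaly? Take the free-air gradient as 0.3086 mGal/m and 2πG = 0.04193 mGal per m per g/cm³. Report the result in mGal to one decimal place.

Drift-corrected reading = 981438.19 − (0.004) = 981438.186 mGal
Free-air correction = 0.3086 × 326.5 = 100.76 mGal
Free-air anomaly = 981438.186 − 981632.04 + (100.76) = -93.094 mGal
Bouguer slab correction = 0.04193 × 2.11 × 326.5 = 28.89 mGal
Simple Bouguer anomaly = -93.094 − (28.89) = -121.984 mGal
Complete Bouguer anomaly = -121.984 + 3.28 = -118.704 mGal

-118.7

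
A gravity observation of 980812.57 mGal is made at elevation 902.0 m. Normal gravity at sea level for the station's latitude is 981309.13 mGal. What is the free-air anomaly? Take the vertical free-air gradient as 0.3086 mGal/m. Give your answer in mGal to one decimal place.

-218.2

Free-air correction = 0.3086 × 902.0 = 278.36 mGal
Free-air anomaly = 980812.57 − 981309.13 + (278.36) = -218.20 mGal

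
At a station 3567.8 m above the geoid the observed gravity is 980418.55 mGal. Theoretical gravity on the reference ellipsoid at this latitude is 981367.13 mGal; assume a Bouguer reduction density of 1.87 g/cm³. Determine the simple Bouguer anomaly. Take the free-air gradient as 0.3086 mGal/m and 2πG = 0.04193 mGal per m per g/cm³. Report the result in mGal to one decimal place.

-127.3

Free-air correction = 0.3086 × 3567.8 = 1101.02 mGal
Free-air anomaly = 980418.55 − 981367.13 + (1101.02) = 152.44 mGal
Bouguer slab correction = 0.04193 × 1.87 × 3567.8 = 279.75 mGal
Simple Bouguer anomaly = 152.44 − (279.75) = -127.31 mGal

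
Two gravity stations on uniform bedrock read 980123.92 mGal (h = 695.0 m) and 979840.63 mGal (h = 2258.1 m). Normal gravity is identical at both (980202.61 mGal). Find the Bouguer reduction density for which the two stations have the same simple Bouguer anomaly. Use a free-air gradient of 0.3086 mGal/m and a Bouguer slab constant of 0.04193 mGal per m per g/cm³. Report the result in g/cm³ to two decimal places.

3.04

Δg_obs = 979840.63 − 980123.92 = -283.29 mGal over Δh = 2258.1 − 695.0 = 1563.1 m
Equal Bouguer anomalies ⇒ Δg_obs + (0.3086 − 0.04193ρ)·Δh = 0
0.3086 − 0.04193ρ = −Δg_obs/Δh = 0.18124
ρ = (0.3086 − 0.18124) / 0.04193 = 3.04 g/cm³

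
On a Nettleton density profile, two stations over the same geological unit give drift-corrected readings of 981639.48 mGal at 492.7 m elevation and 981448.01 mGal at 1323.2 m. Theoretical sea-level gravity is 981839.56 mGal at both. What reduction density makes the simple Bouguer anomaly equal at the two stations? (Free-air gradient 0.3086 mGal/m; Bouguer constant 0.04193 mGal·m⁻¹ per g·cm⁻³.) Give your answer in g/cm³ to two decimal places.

Δg_obs = 981448.01 − 981639.48 = -191.47 mGal over Δh = 1323.2 − 492.7 = 830.5 m
Equal Bouguer anomalies ⇒ Δg_obs + (0.3086 − 0.04193ρ)·Δh = 0
0.3086 − 0.04193ρ = −Δg_obs/Δh = 0.23055
ρ = (0.3086 − 0.23055) / 0.04193 = 1.86 g/cm³

1.86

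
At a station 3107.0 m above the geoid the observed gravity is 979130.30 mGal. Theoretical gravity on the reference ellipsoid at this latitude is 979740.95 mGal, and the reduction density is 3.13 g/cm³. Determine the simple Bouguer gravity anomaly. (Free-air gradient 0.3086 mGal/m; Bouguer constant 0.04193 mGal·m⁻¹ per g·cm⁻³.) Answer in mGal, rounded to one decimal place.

-59.6

Free-air correction = 0.3086 × 3107.0 = 958.82 mGal
Free-air anomaly = 979130.30 − 979740.95 + (958.82) = 348.17 mGal
Bouguer slab correction = 0.04193 × 3.13 × 3107.0 = 407.77 mGal
Simple Bouguer anomaly = 348.17 − (407.77) = -59.60 mGal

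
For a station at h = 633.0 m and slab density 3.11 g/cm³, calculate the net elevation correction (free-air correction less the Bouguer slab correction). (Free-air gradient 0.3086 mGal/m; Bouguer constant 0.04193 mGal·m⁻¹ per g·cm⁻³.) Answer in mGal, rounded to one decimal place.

112.8

Combined gradient = 0.3086 − 0.04193 × 3.11 = 0.1781977 mGal/m
Combined elevation correction = 0.1781977 × 633.0 = 112.8 mGal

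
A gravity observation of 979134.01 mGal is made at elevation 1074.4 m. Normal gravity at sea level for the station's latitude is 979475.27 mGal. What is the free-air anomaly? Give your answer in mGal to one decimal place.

-9.7

Free-air correction = 0.3086 × 1074.4 = 331.56 mGal
Free-air anomaly = 979134.01 − 979475.27 + (331.56) = -9.70 mGal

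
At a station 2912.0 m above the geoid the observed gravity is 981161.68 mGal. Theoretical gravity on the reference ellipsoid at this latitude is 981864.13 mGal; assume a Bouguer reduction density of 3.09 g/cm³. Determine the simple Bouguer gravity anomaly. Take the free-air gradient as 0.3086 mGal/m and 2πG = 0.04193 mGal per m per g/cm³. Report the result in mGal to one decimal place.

Free-air correction = 0.3086 × 2912.0 = 898.64 mGal
Free-air anomaly = 981161.68 − 981864.13 + (898.64) = 196.19 mGal
Bouguer slab correction = 0.04193 × 3.09 × 2912.0 = 377.29 mGal
Simple Bouguer anomaly = 196.19 − (377.29) = -181.10 mGal

-181.1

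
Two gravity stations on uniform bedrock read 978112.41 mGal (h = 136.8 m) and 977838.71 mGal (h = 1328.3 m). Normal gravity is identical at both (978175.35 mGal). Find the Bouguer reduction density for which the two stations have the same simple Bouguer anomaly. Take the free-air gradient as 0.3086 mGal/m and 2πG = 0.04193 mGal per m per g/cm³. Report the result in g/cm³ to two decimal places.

1.88

Δg_obs = 977838.71 − 978112.41 = -273.70 mGal over Δh = 1328.3 − 136.8 = 1191.5 m
Equal Bouguer anomalies ⇒ Δg_obs + (0.3086 − 0.04193ρ)·Δh = 0
0.3086 − 0.04193ρ = −Δg_obs/Δh = 0.22971
ρ = (0.3086 − 0.22971) / 0.04193 = 1.88 g/cm³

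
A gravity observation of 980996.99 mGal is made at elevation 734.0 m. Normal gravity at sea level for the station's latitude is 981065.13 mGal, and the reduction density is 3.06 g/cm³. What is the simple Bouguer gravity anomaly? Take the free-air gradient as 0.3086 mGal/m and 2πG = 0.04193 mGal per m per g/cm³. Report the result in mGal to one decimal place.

Free-air correction = 0.3086 × 734.0 = 226.51 mGal
Free-air anomaly = 980996.99 − 981065.13 + (226.51) = 158.37 mGal
Bouguer slab correction = 0.04193 × 3.06 × 734.0 = 94.18 mGal
Simple Bouguer anomaly = 158.37 − (94.18) = 64.19 mGal

64.2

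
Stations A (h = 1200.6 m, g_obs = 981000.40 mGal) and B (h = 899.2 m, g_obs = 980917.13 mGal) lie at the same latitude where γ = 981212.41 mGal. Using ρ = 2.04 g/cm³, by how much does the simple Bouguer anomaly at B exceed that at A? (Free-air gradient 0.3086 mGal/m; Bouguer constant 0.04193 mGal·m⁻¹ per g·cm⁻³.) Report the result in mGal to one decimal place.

Δg_SB(A) = 981000.40 − 981212.41 + 0.3086×1200.6 − 0.04193×2.04×1200.6 = 55.80 mGal
Δg_SB(B) = 980917.13 − 981212.41 + 0.3086×899.2 − 0.04193×2.04×899.2 = -94.70 mGal
Difference = -94.70 − (55.80) = -150.50 mGal

-150.5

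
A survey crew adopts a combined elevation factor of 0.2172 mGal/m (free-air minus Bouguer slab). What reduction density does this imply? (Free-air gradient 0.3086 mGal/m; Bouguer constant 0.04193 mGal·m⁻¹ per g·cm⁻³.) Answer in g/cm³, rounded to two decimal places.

2.18

0.2172 = 0.3086 − 0.04193 × ρ
ρ = (0.3086 − 0.2172) / 0.04193 = 2.18 g/cm³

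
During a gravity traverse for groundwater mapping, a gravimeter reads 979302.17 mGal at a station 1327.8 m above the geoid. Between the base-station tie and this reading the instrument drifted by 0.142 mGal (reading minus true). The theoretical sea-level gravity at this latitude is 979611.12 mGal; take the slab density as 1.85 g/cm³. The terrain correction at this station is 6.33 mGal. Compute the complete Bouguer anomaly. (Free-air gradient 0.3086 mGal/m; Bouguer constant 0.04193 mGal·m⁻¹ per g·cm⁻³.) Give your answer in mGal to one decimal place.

Drift-corrected reading = 979302.17 − (0.142) = 979302.028 mGal
Free-air correction = 0.3086 × 1327.8 = 409.76 mGal
Free-air anomaly = 979302.028 − 979611.12 + (409.76) = 100.668 mGal
Bouguer slab correction = 0.04193 × 1.85 × 1327.8 = 103.00 mGal
Simple Bouguer anomaly = 100.668 − (103.00) = -2.332 mGal
Complete Bouguer anomaly = -2.332 + 6.33 = 3.998 mGal

4.0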